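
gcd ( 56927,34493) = 1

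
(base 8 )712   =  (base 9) 558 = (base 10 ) 458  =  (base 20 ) 12I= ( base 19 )152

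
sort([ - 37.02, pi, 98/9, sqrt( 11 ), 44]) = [ - 37.02, pi,sqrt(11),98/9, 44]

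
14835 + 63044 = 77879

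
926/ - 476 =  - 2 + 13/238  =  - 1.95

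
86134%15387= 9199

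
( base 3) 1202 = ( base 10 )47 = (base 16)2f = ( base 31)1G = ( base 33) 1E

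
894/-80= -12 + 33/40 = - 11.18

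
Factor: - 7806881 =-7806881^1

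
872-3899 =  - 3027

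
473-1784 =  - 1311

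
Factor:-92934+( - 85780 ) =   -  2^1*19^1*4703^1= - 178714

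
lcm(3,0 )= 0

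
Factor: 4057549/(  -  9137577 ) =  - 3^( - 1 ) * 139^1*1621^( - 1)*1879^(  -  1 )*29191^1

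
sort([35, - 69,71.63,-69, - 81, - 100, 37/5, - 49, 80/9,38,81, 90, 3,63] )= [ - 100, - 81, -69, - 69, - 49,3, 37/5,80/9, 35,38, 63, 71.63, 81,90] 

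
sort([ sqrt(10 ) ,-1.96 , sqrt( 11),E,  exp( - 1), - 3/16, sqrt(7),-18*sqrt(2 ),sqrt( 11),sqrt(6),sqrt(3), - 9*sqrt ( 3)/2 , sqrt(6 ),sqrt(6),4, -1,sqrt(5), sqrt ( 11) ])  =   [-18 * sqrt( 2), - 9*sqrt( 3)/2 ,- 1.96,-1,-3/16, exp( - 1), sqrt(3), sqrt ( 5 ),sqrt( 6), sqrt(6 ), sqrt( 6 ), sqrt( 7) , E,sqrt(10),sqrt(11),sqrt (11),sqrt( 11),4] 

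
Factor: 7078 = 2^1*3539^1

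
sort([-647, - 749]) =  [ -749, - 647]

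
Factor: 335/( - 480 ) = - 2^( - 5 )*3^( - 1)*67^1 = - 67/96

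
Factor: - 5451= -3^1  *23^1*79^1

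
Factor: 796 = 2^2*199^1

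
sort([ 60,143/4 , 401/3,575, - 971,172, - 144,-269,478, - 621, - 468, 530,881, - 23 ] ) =[ - 971, - 621,  -  468, - 269, - 144, - 23,143/4,60, 401/3, 172, 478, 530,575,881] 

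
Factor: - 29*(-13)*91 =34307  =  7^1*13^2*29^1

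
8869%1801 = 1665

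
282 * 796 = 224472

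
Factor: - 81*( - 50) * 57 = 230850=   2^1*3^5*5^2*19^1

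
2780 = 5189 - 2409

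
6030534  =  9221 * 654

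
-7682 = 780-8462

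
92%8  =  4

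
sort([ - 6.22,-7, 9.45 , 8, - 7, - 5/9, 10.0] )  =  [ - 7,-7, - 6.22, - 5/9, 8, 9.45, 10.0]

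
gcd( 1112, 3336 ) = 1112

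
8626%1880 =1106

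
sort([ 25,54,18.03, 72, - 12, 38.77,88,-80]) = [ - 80, - 12, 18.03,  25,  38.77,  54, 72, 88]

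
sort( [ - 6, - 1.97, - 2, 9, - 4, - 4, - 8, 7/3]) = [ - 8, - 6, - 4, - 4,  -  2, - 1.97, 7/3, 9] 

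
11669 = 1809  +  9860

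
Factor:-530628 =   -  2^2*3^1*7^1 * 6317^1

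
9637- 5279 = 4358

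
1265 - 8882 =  - 7617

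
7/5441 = 7/5441 = 0.00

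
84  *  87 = 7308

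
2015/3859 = 2015/3859 = 0.52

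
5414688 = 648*8356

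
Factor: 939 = 3^1 * 313^1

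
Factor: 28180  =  2^2*5^1*1409^1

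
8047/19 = 423 + 10/19  =  423.53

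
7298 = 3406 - -3892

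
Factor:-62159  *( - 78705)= 4892224095 = 3^3 * 5^1*11^1*53^1 * 61^1*1019^1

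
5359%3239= 2120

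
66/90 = 11/15 =0.73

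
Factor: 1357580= 2^2*5^1*7^1*9697^1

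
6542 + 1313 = 7855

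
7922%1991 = 1949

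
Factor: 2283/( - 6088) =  - 3/8 = - 2^( - 3)*3^1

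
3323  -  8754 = -5431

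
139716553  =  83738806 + 55977747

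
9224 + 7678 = 16902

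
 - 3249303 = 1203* ( - 2701) 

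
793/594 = 793/594=1.34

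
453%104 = 37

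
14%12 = 2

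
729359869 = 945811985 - 216452116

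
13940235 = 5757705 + 8182530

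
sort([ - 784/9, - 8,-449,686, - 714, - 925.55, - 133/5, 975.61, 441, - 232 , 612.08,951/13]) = [ - 925.55 , - 714, - 449, - 232 , - 784/9, - 133/5 , - 8 , 951/13 , 441,612.08, 686,975.61] 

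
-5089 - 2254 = - 7343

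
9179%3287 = 2605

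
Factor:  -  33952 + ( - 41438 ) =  - 75390 =- 2^1*3^1 * 5^1 * 7^1*359^1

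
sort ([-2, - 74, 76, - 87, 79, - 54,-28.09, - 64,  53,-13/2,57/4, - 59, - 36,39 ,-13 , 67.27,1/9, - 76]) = [ - 87, - 76, - 74, -64,  -  59,  -  54, - 36, - 28.09, - 13,  -  13/2, - 2, 1/9, 57/4, 39,53, 67.27, 76,  79 ]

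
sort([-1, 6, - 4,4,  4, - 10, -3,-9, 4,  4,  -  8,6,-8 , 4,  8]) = [  -  10,-9, - 8, - 8, - 4, - 3, - 1, 4,4, 4,4, 4, 6, 6, 8] 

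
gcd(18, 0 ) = 18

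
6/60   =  1/10 = 0.10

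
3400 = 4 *850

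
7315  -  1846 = 5469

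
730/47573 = 730/47573 = 0.02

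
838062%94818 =79518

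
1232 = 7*176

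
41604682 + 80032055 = 121636737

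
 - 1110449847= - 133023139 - 977426708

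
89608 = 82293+7315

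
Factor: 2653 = 7^1 * 379^1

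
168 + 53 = 221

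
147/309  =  49/103=0.48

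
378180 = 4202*90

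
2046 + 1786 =3832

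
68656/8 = 8582 = 8582.00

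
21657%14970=6687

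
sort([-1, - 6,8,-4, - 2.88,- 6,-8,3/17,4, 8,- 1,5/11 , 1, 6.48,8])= [-8, - 6, - 6,-4, - 2.88, - 1, - 1,3/17,5/11, 1, 4, 6.48,8,8,8] 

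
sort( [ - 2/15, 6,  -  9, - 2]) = [ - 9,-2, - 2/15,6]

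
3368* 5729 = 19295272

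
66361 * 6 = 398166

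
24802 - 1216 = 23586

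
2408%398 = 20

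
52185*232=12106920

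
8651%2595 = 866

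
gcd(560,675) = 5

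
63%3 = 0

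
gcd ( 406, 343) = 7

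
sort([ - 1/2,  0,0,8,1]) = [ - 1/2, 0 , 0, 1, 8]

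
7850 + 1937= 9787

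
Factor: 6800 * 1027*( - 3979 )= -27787744400 = - 2^4*5^2*13^1*17^1*23^1*79^1*173^1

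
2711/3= 2711/3=903.67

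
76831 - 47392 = 29439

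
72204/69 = 24068/23 = 1046.43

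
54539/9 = 6059+8/9  =  6059.89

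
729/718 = 729/718 = 1.02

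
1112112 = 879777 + 232335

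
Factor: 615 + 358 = 973   =  7^1*139^1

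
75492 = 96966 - 21474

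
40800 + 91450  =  132250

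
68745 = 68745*1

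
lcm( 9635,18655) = 876785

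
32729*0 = 0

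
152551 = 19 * 8029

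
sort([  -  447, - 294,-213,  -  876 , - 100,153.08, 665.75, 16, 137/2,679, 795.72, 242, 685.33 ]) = [ - 876, - 447, - 294, - 213, - 100 , 16, 137/2, 153.08, 242, 665.75, 679, 685.33, 795.72]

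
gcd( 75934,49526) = 2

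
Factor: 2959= 11^1 * 269^1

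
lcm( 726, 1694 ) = 5082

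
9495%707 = 304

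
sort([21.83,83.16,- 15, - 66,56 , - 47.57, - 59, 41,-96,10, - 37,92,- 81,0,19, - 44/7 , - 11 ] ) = [ - 96 , - 81, - 66,-59,- 47.57, - 37, -15,-11 , - 44/7 , 0,  10,  19, 21.83, 41,56,  83.16, 92 ] 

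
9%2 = 1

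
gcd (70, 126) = 14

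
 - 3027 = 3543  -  6570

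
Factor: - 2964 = - 2^2 * 3^1*  13^1*19^1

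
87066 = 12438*7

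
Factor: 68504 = 2^3 * 8563^1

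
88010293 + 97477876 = 185488169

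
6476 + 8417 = 14893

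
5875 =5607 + 268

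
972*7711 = 7495092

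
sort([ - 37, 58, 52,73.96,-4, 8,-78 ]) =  [- 78, - 37, - 4,8,52,58, 73.96]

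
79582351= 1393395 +78188956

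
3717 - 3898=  - 181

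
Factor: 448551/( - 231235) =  - 999/515 = - 3^3*5^( - 1 ) * 37^1*103^( - 1 )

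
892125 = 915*975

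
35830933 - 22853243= 12977690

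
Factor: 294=2^1*3^1 *7^2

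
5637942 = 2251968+3385974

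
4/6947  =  4/6947 =0.00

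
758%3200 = 758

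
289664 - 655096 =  - 365432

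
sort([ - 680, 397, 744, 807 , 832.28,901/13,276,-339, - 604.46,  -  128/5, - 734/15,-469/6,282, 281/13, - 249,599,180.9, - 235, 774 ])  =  [-680,-604.46,-339, - 249, - 235, - 469/6  , - 734/15, - 128/5,281/13,  901/13, 180.9,  276,  282, 397, 599,744,774, 807,832.28 ]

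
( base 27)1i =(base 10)45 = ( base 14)33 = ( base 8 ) 55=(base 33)1c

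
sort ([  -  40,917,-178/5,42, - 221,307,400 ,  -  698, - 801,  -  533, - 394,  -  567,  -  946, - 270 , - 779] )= [ - 946,  -  801,  -  779,-698,  -  567, - 533,-394, - 270, - 221, - 40,  -  178/5,42, 307,400,917] 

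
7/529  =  7/529= 0.01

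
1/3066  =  1/3066 = 0.00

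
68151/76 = 68151/76 = 896.72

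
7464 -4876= 2588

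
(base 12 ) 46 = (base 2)110110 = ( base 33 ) 1L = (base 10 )54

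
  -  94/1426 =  - 47/713=- 0.07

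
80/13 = 6 + 2/13  =  6.15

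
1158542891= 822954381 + 335588510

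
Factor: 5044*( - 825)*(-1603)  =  6670563900 =2^2*3^1 * 5^2*7^1*11^1*13^1*97^1 * 229^1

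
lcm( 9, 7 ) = 63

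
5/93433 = 5/93433 = 0.00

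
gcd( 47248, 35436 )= 11812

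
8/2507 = 8/2507= 0.00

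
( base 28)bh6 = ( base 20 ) 12F6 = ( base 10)9106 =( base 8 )21622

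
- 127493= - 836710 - -709217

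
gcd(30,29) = 1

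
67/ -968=-1+901/968 =-  0.07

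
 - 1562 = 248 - 1810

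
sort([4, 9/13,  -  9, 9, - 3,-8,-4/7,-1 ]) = [- 9, - 8 ,-3 , - 1,-4/7, 9/13, 4, 9] 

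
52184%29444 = 22740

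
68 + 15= 83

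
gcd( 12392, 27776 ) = 8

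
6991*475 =3320725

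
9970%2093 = 1598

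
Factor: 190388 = 2^2*11^1 *4327^1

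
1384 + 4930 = 6314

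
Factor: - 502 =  - 2^1*251^1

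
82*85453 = 7007146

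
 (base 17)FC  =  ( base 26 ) A7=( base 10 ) 267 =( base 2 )100001011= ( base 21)CF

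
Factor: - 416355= - 3^1*5^1*41^1*677^1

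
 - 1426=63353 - 64779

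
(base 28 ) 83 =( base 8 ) 343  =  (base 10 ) 227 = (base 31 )7A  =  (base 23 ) 9k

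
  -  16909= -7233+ - 9676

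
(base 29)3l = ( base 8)154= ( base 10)108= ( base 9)130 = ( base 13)84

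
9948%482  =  308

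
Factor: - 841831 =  - 181^1*4651^1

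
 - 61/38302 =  -61/38302 = - 0.00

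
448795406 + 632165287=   1080960693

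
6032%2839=354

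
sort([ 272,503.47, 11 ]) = [ 11, 272,503.47]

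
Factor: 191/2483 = 13^ ( - 1) = 1/13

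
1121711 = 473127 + 648584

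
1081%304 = 169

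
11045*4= 44180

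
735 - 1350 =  - 615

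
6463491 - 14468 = 6449023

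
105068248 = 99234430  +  5833818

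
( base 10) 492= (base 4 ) 13230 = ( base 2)111101100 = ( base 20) 14c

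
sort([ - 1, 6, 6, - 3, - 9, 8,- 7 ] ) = [ - 9, - 7, - 3, - 1, 6, 6,8 ] 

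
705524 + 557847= 1263371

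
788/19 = 788/19 = 41.47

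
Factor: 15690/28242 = 5/9 = 3^( - 2)*5^1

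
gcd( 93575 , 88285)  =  5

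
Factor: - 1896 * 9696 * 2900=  - 2^10*3^2 * 5^2*29^1*79^1* 101^1 =- 53312486400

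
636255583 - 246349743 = 389905840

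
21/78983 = 21/78983 = 0.00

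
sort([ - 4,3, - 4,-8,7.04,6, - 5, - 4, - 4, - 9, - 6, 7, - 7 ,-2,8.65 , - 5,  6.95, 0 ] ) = [ - 9, - 8, - 7, - 6, - 5, - 5,-4, - 4,  -  4, - 4, - 2,0,  3,6,6.95 , 7,7.04, 8.65]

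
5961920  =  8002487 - 2040567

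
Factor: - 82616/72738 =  - 2^2*3^( - 4)*23^1 = - 92/81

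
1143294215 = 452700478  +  690593737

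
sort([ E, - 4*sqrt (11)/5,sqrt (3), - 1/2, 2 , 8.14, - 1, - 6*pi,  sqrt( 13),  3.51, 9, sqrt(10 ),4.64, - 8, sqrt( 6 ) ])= [  -  6*pi, - 8,-4*sqrt(  11) /5, - 1,  -  1/2 , sqrt (3 ),2 , sqrt( 6),E, sqrt( 10), 3.51,sqrt(13 ),  4.64, 8.14,  9 ] 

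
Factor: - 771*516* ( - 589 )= 2^2  *  3^2*19^1 * 31^1*43^1*257^1=234325404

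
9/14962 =9/14962   =  0.00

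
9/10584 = 1/1176 = 0.00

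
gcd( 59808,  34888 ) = 4984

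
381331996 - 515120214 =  - 133788218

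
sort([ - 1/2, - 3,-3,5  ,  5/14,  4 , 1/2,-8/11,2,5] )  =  [-3, - 3, - 8/11,-1/2,5/14,1/2,2,4, 5,5] 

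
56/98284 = 14/24571 = 0.00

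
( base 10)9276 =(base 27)cjf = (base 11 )6a73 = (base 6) 110540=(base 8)22074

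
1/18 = 1/18 = 0.06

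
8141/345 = 23  +  206/345 = 23.60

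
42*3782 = 158844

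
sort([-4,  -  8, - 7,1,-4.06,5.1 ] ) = [  -  8,  -  7, - 4.06, - 4,1 , 5.1]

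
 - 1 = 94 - 95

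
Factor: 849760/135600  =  2^1*3^( - 1 )*5^(- 1 )*47^1 = 94/15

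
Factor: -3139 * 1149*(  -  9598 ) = 2^1*3^1*43^1*73^1*383^1*4799^1 = 34617212178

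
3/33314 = 3/33314 = 0.00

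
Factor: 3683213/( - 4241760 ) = -2^( - 5)*3^(  -  1)*5^( - 1)*8837^(-1)*3683213^1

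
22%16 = 6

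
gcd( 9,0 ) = 9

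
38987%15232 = 8523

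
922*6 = 5532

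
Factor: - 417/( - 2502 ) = 2^( - 1 )*3^( - 1)= 1/6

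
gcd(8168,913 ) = 1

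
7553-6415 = 1138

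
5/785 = 1/157=0.01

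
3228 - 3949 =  - 721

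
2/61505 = 2/61505 = 0.00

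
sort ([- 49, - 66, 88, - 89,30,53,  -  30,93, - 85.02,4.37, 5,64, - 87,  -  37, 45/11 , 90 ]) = [-89, - 87,  -  85.02, - 66, - 49, - 37,  -  30 , 45/11,4.37,5, 30,53, 64, 88, 90, 93]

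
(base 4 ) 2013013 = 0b10000111000111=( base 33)7v1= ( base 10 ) 8647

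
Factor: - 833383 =-43^1 * 19381^1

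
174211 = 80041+94170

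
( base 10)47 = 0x2f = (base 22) 23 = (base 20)27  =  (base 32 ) 1f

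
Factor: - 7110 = - 2^1*3^2*5^1*79^1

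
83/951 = 83/951= 0.09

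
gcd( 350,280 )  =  70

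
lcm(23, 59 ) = 1357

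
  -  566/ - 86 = 283/43 = 6.58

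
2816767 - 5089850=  - 2273083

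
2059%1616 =443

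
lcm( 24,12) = 24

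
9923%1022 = 725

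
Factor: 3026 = 2^1*17^1 * 89^1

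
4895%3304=1591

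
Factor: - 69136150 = -2^1  *5^2*743^1*1861^1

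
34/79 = 34/79 = 0.43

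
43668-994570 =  - 950902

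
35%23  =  12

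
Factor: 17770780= 2^2*5^1*17^1*52267^1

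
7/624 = 7/624 = 0.01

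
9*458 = 4122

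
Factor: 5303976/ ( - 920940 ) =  -2^1*5^( - 1 )* 31^1*7129^1*15349^(-1)  =  - 441998/76745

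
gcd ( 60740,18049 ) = 1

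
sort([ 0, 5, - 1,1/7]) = [-1,  0,1/7 , 5 ]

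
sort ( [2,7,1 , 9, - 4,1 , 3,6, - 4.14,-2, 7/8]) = [ - 4.14, - 4, - 2, 7/8, 1,1,2, 3, 6,7, 9]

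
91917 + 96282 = 188199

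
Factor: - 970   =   - 2^1*5^1*97^1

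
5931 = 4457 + 1474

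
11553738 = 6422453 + 5131285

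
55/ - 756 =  - 55/756 = -0.07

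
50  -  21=29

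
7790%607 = 506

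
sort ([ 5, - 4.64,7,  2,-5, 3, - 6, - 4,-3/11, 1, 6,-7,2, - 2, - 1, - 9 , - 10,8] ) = [  -  10, - 9, - 7 , - 6, - 5, - 4.64 , - 4, - 2, - 1,-3/11, 1,2, 2, 3,5,6,  7, 8]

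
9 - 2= 7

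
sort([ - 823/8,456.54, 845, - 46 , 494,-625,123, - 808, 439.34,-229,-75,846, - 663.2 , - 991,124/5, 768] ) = [ - 991,  -  808, - 663.2, - 625, - 229, - 823/8, - 75,-46 , 124/5,123, 439.34,456.54, 494,768,845, 846]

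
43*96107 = 4132601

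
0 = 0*854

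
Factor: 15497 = 15497^1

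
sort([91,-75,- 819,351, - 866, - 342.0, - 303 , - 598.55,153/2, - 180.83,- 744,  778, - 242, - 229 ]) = [ - 866, - 819, - 744,  -  598.55, - 342.0 , - 303 , - 242, - 229, - 180.83,-75,153/2,  91 , 351, 778]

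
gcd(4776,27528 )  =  24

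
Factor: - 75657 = -3^1*25219^1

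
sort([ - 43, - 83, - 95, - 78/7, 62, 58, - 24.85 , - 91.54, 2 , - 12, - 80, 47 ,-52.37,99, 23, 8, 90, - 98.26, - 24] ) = [ - 98.26 , - 95  , - 91.54, - 83, - 80, - 52.37, - 43,-24.85, -24,-12, - 78/7, 2, 8, 23,47,58, 62, 90, 99 ]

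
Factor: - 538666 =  - 2^1*269333^1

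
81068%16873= 13576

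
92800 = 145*640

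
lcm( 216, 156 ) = 2808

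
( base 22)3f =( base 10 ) 81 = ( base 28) 2P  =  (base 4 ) 1101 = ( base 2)1010001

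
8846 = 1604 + 7242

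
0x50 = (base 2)1010000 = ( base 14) 5A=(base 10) 80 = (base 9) 88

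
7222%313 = 23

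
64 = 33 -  - 31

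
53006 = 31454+21552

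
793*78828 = 62510604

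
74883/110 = 74883/110 = 680.75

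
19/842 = 19/842= 0.02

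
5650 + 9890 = 15540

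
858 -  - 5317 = 6175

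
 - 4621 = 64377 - 68998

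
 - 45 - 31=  - 76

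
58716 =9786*6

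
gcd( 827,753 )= 1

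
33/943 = 33/943 = 0.03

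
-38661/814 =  - 38661/814  =  - 47.50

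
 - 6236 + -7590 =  - 13826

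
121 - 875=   -  754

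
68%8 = 4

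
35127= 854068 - 818941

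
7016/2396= 2 + 556/599 = 2.93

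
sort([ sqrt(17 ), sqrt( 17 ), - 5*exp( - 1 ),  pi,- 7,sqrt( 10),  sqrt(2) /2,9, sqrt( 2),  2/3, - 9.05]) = [ - 9.05, - 7, - 5*exp(- 1), 2/3,sqrt( 2 ) /2,sqrt( 2), pi,sqrt ( 10),sqrt( 17),sqrt(  17),9] 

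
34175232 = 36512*936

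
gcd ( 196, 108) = 4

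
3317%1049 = 170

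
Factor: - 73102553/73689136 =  - 2^( - 4)* 41^ (- 1 ) *89^1*112331^( - 1 )*821377^1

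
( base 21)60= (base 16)7E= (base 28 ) 4e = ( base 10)126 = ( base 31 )42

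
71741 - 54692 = 17049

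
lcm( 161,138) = 966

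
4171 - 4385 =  - 214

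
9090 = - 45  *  (  -  202 )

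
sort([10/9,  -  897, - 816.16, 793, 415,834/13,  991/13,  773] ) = [-897, - 816.16, 10/9,834/13 , 991/13,415,773,793] 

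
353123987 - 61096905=292027082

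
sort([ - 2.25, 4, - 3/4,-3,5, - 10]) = [ - 10,  -  3,-2.25, - 3/4, 4,5]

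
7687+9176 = 16863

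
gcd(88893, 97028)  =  1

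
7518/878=8 + 247/439  =  8.56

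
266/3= 266/3 = 88.67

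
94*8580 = 806520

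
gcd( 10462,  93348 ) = 2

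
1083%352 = 27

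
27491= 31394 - 3903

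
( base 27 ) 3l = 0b1100110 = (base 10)102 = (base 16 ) 66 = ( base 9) 123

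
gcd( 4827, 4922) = 1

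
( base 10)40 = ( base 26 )1E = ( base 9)44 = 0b101000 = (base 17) 26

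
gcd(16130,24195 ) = 8065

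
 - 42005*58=-2436290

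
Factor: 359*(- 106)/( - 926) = 19027/463 = 53^1 * 359^1*463^( -1)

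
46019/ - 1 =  - 46019/1 = - 46019.00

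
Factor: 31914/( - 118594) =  - 3^4*7^( - 1 )*43^( - 1)   =  - 81/301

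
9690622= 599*16178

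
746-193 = 553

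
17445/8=17445/8= 2180.62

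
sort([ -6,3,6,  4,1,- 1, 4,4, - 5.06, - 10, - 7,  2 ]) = [-10,  -  7,  -  6, - 5.06  ,- 1, 1, 2 , 3,4, 4, 4 , 6 ]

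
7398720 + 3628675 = 11027395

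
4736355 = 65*72867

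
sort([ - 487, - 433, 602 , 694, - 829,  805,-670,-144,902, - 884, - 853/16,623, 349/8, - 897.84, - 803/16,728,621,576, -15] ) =[ - 897.84, - 884, - 829, -670, - 487, -433, - 144, - 853/16, - 803/16,  -  15, 349/8,576,602, 621,623,694 , 728, 805 , 902] 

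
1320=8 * 165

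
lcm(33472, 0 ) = 0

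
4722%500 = 222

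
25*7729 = 193225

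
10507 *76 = 798532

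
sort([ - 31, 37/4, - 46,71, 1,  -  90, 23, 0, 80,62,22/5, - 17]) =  [ - 90, - 46, - 31, - 17, 0, 1 , 22/5, 37/4, 23 , 62, 71,80]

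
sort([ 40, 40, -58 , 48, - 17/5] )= [ - 58,  -  17/5, 40, 40, 48] 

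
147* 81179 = 11933313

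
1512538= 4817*314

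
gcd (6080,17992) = 8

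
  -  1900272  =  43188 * ( - 44)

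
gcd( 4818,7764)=6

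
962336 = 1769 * 544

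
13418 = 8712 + 4706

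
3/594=1/198 = 0.01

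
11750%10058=1692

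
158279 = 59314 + 98965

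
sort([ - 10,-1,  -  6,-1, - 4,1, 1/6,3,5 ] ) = [ - 10,-6,-4, - 1,-1,1/6, 1,3, 5]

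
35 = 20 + 15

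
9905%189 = 77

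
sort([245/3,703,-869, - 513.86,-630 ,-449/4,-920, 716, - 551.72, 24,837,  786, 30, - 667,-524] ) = [ - 920, - 869, - 667,  -  630, - 551.72, - 524, -513.86,  -  449/4, 24, 30,245/3,703,716,  786,837]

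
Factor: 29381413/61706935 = 5^(-1 )*37^( - 1) * 43^( - 1)*7757^( - 1)*29381413^1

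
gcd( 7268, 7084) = 92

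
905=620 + 285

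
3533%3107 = 426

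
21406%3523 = 268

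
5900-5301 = 599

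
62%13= 10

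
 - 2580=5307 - 7887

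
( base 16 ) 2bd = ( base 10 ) 701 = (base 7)2021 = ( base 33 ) L8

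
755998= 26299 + 729699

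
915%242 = 189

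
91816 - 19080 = 72736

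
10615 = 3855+6760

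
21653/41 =528+5/41=528.12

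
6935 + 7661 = 14596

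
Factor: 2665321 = 2665321^1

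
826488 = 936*883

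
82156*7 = 575092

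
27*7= 189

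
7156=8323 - 1167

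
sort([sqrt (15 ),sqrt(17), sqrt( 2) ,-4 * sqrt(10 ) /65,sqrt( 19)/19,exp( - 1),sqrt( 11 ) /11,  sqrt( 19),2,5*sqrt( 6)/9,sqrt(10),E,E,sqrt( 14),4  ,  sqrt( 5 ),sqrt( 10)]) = [ - 4*sqrt( 10 ) /65,sqrt( 19)/19,  sqrt( 11) /11,exp(-1),5*sqrt( 6 )/9, sqrt(2) , 2,sqrt(5),E, E,sqrt(10 ),sqrt( 10),sqrt( 14), sqrt( 15 ), 4,sqrt( 17), sqrt(19)]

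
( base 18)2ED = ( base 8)1621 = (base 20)25d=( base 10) 913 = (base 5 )12123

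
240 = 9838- 9598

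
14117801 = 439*32159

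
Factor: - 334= - 2^1  *  167^1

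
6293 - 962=5331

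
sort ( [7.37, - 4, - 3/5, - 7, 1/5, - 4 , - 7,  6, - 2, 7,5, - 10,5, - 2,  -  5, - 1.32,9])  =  [ - 10,-7 , - 7, - 5, - 4, - 4, - 2, - 2, - 1.32, - 3/5, 1/5, 5, 5, 6, 7,7.37, 9]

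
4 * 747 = 2988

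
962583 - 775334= 187249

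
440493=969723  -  529230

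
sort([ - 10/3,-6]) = [-6, - 10/3] 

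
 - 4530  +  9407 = 4877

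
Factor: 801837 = 3^2 * 41^2*53^1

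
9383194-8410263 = 972931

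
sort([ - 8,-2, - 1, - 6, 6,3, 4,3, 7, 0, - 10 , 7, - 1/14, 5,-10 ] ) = [ - 10, - 10,  -  8, - 6, - 2, - 1,-1/14,0 , 3, 3, 4, 5, 6,7, 7]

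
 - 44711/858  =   - 53  +  763/858 = - 52.11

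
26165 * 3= 78495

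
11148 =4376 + 6772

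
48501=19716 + 28785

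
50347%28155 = 22192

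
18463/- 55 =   -  18463/55 = - 335.69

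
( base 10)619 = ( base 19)1db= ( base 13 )388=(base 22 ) 163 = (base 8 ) 1153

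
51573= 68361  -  16788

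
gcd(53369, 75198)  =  83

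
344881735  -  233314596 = 111567139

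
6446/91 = 70 + 76/91 = 70.84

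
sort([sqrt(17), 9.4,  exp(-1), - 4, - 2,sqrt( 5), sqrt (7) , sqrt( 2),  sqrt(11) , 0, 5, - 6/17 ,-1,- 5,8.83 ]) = [ - 5,  -  4,-2, - 1,-6/17,0,exp( - 1 ), sqrt( 2), sqrt( 5),sqrt( 7), sqrt( 11 ), sqrt(17 ),5, 8.83, 9.4 ] 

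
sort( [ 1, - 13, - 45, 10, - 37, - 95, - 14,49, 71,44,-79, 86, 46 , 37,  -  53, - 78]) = [ - 95, - 79, - 78 , - 53, - 45, - 37, - 14, - 13,  1,10,37,  44, 46, 49, 71, 86]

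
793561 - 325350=468211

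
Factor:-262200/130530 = -2^2*5^1*23^1*229^( - 1 )= - 460/229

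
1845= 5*369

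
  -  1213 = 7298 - 8511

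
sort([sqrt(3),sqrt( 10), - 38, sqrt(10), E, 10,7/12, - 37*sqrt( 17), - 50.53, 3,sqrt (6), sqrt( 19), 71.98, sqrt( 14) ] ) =[-37* sqrt(17), - 50.53, - 38, 7/12,sqrt( 3), sqrt( 6), E , 3,sqrt(10), sqrt( 10),sqrt( 14 ) , sqrt( 19 ),10,71.98 ] 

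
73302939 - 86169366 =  - 12866427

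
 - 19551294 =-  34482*567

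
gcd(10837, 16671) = 1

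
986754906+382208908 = 1368963814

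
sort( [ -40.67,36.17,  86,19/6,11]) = [ - 40.67 , 19/6, 11,36.17, 86] 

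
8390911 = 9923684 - 1532773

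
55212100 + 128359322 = 183571422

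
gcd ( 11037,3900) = 39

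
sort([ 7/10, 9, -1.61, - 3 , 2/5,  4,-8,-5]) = [ - 8, - 5,-3,-1.61,2/5,7/10,4,9 ] 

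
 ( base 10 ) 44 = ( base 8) 54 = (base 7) 62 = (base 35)19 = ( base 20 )24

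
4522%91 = 63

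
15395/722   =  21 + 233/722 = 21.32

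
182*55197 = 10045854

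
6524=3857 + 2667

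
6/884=3/442 = 0.01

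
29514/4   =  14757/2=7378.50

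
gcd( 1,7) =1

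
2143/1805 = 2143/1805 = 1.19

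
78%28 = 22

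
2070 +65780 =67850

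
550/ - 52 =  - 275/26 = - 10.58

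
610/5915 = 122/1183 =0.10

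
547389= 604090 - 56701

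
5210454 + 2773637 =7984091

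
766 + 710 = 1476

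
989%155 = 59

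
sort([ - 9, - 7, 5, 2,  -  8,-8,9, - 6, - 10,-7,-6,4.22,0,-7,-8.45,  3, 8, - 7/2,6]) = [ - 10, - 9,-8.45,-8,  -  8,  -  7, - 7, - 7, - 6,-6 ,-7/2 , 0,2, 3, 4.22,5,6, 8 , 9]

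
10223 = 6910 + 3313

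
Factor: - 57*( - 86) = 4902 = 2^1 * 3^1 *19^1 * 43^1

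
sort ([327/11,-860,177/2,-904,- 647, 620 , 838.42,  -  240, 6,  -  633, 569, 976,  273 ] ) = [-904, - 860 , - 647, - 633,-240, 6,327/11, 177/2,273, 569,620, 838.42,976] 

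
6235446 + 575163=6810609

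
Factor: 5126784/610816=2^(-2)*3^1 * 13^2*79^1*1193^(  -  1 )  =  40053/4772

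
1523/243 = 1523/243 = 6.27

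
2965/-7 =-2965/7=-  423.57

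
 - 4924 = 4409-9333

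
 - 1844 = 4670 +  - 6514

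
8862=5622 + 3240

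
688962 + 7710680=8399642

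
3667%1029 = 580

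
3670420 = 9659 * 380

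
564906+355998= 920904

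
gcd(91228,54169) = 1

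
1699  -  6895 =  - 5196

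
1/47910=1/47910 = 0.00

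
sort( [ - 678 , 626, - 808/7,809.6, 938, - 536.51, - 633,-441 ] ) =[ -678, - 633, - 536.51, - 441,-808/7, 626,809.6, 938 ] 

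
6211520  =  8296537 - 2085017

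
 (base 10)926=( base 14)4a2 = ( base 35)qg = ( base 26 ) 19g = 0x39E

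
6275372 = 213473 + 6061899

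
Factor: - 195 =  - 3^1*5^1*13^1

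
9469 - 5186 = 4283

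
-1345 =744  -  2089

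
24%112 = 24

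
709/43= 16 + 21/43 = 16.49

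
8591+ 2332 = 10923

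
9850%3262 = 64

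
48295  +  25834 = 74129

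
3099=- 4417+7516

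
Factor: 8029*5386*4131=2^1*3^5*7^1*17^1*31^1*37^1*2693^1 = 178641765414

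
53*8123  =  430519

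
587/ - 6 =-587/6 = - 97.83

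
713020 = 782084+  -  69064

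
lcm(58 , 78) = 2262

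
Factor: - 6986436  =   - 2^2 * 3^1*582203^1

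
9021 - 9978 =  - 957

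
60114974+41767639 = 101882613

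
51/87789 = 17/29263 = 0.00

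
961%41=18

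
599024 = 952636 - 353612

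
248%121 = 6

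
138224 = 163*848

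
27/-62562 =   -  1 + 20845/20854  =  - 0.00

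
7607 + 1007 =8614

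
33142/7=33142/7 = 4734.57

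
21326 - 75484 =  - 54158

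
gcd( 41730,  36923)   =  1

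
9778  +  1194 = 10972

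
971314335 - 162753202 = 808561133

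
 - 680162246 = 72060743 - 752222989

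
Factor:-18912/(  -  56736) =1/3 = 3^ ( - 1)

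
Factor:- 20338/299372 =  - 10169/149686=   - 2^( - 1)*10169^1*74843^( - 1 )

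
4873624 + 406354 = 5279978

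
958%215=98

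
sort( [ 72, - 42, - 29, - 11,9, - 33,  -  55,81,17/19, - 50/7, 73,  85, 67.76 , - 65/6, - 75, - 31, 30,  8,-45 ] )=[ - 75, - 55, - 45 , - 42, - 33 , - 31, - 29 , - 11, - 65/6 , - 50/7, 17/19,8,9,30,67.76,72,73,81, 85 ]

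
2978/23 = 129+11/23= 129.48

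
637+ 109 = 746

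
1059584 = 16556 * 64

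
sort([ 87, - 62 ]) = [ - 62,87 ]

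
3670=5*734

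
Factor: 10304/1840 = 28/5 = 2^2*5^(  -  1 )*7^1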